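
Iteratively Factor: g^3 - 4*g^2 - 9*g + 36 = (g - 4)*(g^2 - 9) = (g - 4)*(g + 3)*(g - 3)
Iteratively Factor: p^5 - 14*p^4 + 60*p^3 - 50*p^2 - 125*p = (p - 5)*(p^4 - 9*p^3 + 15*p^2 + 25*p) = (p - 5)*(p + 1)*(p^3 - 10*p^2 + 25*p) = p*(p - 5)*(p + 1)*(p^2 - 10*p + 25) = p*(p - 5)^2*(p + 1)*(p - 5)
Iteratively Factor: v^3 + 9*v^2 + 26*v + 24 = (v + 2)*(v^2 + 7*v + 12) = (v + 2)*(v + 4)*(v + 3)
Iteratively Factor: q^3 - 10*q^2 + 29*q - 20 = (q - 1)*(q^2 - 9*q + 20) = (q - 4)*(q - 1)*(q - 5)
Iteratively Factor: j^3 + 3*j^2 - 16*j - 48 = (j - 4)*(j^2 + 7*j + 12) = (j - 4)*(j + 4)*(j + 3)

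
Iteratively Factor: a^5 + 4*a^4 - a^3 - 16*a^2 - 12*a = (a + 3)*(a^4 + a^3 - 4*a^2 - 4*a) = a*(a + 3)*(a^3 + a^2 - 4*a - 4) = a*(a - 2)*(a + 3)*(a^2 + 3*a + 2) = a*(a - 2)*(a + 2)*(a + 3)*(a + 1)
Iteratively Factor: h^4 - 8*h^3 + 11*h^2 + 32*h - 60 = (h - 5)*(h^3 - 3*h^2 - 4*h + 12) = (h - 5)*(h + 2)*(h^2 - 5*h + 6) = (h - 5)*(h - 3)*(h + 2)*(h - 2)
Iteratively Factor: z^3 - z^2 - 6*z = (z)*(z^2 - z - 6) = z*(z - 3)*(z + 2)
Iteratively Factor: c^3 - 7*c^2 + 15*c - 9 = (c - 3)*(c^2 - 4*c + 3) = (c - 3)^2*(c - 1)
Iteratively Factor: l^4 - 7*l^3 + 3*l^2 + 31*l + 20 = (l - 5)*(l^3 - 2*l^2 - 7*l - 4) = (l - 5)*(l + 1)*(l^2 - 3*l - 4) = (l - 5)*(l - 4)*(l + 1)*(l + 1)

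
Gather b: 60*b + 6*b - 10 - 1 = 66*b - 11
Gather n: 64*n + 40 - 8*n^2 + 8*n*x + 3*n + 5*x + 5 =-8*n^2 + n*(8*x + 67) + 5*x + 45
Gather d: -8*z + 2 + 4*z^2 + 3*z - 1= 4*z^2 - 5*z + 1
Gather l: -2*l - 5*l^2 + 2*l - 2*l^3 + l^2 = -2*l^3 - 4*l^2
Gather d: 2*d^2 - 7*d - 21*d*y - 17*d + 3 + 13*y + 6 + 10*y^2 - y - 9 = 2*d^2 + d*(-21*y - 24) + 10*y^2 + 12*y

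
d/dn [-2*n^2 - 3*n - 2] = -4*n - 3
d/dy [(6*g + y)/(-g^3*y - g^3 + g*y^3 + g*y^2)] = (-g^2*y - g^2 + y^3 + y^2 - (6*g + y)*(-g^2 + 3*y^2 + 2*y))/(g*(g^2*y + g^2 - y^3 - y^2)^2)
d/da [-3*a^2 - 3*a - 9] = -6*a - 3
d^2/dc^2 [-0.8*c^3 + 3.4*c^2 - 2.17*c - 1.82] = 6.8 - 4.8*c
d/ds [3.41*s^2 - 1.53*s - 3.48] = 6.82*s - 1.53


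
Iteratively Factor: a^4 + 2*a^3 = (a)*(a^3 + 2*a^2) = a^2*(a^2 + 2*a) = a^3*(a + 2)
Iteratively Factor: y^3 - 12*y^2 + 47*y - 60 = (y - 3)*(y^2 - 9*y + 20) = (y - 4)*(y - 3)*(y - 5)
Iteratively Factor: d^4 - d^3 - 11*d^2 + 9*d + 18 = (d + 3)*(d^3 - 4*d^2 + d + 6) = (d - 2)*(d + 3)*(d^2 - 2*d - 3) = (d - 2)*(d + 1)*(d + 3)*(d - 3)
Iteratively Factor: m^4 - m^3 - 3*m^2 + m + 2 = (m + 1)*(m^3 - 2*m^2 - m + 2) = (m - 2)*(m + 1)*(m^2 - 1) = (m - 2)*(m + 1)^2*(m - 1)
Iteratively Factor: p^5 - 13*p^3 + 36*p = (p + 3)*(p^4 - 3*p^3 - 4*p^2 + 12*p) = (p - 3)*(p + 3)*(p^3 - 4*p) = (p - 3)*(p - 2)*(p + 3)*(p^2 + 2*p) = (p - 3)*(p - 2)*(p + 2)*(p + 3)*(p)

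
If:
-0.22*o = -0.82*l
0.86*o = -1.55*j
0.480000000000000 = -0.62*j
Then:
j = -0.77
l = 0.37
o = 1.40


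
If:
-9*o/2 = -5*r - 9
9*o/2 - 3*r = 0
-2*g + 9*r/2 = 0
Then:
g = -81/8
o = -3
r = -9/2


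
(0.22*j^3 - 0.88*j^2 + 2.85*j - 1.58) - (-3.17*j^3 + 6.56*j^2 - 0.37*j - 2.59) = 3.39*j^3 - 7.44*j^2 + 3.22*j + 1.01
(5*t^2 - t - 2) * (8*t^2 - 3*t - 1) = 40*t^4 - 23*t^3 - 18*t^2 + 7*t + 2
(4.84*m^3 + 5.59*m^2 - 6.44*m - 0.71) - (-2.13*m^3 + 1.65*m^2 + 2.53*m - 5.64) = 6.97*m^3 + 3.94*m^2 - 8.97*m + 4.93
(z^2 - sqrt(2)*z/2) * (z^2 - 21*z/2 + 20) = z^4 - 21*z^3/2 - sqrt(2)*z^3/2 + 21*sqrt(2)*z^2/4 + 20*z^2 - 10*sqrt(2)*z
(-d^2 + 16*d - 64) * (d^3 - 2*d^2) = -d^5 + 18*d^4 - 96*d^3 + 128*d^2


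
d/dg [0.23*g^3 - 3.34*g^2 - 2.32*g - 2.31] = 0.69*g^2 - 6.68*g - 2.32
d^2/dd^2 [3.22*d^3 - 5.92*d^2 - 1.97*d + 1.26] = 19.32*d - 11.84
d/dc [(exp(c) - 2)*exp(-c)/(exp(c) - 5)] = (-exp(2*c) + 4*exp(c) - 10)*exp(-c)/(exp(2*c) - 10*exp(c) + 25)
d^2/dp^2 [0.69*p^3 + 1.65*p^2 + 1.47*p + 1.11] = 4.14*p + 3.3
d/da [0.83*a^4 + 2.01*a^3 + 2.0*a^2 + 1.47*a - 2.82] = 3.32*a^3 + 6.03*a^2 + 4.0*a + 1.47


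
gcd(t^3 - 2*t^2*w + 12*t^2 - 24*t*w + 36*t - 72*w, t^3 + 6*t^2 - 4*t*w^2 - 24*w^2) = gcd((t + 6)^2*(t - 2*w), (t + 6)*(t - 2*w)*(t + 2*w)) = t^2 - 2*t*w + 6*t - 12*w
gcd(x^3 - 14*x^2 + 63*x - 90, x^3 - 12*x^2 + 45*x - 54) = x^2 - 9*x + 18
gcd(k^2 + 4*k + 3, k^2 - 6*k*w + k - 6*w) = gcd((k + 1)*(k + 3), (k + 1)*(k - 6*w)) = k + 1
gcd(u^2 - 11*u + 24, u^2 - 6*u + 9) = u - 3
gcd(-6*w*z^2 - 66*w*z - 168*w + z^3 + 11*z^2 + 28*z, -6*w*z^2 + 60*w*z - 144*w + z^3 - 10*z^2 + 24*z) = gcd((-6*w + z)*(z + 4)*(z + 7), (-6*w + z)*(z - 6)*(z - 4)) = -6*w + z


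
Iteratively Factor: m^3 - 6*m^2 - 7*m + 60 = (m + 3)*(m^2 - 9*m + 20) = (m - 5)*(m + 3)*(m - 4)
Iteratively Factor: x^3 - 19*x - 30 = (x + 3)*(x^2 - 3*x - 10) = (x - 5)*(x + 3)*(x + 2)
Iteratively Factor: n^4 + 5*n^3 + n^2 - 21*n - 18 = (n + 3)*(n^3 + 2*n^2 - 5*n - 6) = (n + 3)^2*(n^2 - n - 2) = (n - 2)*(n + 3)^2*(n + 1)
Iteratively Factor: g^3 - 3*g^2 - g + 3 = (g + 1)*(g^2 - 4*g + 3) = (g - 3)*(g + 1)*(g - 1)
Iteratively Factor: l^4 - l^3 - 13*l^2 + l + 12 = (l + 1)*(l^3 - 2*l^2 - 11*l + 12) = (l - 4)*(l + 1)*(l^2 + 2*l - 3) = (l - 4)*(l + 1)*(l + 3)*(l - 1)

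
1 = 1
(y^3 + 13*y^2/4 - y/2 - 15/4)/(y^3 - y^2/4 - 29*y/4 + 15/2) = (4*y^2 + y - 5)/(4*y^2 - 13*y + 10)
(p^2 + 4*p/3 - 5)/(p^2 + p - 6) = (p - 5/3)/(p - 2)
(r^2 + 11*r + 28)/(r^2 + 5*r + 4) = (r + 7)/(r + 1)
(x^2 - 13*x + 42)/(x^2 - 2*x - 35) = (x - 6)/(x + 5)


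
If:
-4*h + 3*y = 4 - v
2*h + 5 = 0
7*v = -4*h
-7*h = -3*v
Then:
No Solution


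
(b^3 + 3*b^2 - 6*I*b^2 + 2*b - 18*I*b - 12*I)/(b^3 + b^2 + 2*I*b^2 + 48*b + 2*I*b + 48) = (b + 2)/(b + 8*I)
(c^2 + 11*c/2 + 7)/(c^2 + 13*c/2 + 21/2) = (c + 2)/(c + 3)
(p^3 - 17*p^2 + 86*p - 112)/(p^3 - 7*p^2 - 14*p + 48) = (p - 7)/(p + 3)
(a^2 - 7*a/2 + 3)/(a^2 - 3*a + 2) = (a - 3/2)/(a - 1)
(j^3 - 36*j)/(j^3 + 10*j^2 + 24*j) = (j - 6)/(j + 4)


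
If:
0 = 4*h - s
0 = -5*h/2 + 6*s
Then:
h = 0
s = 0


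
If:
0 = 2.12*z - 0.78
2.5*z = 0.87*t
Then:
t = 1.06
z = 0.37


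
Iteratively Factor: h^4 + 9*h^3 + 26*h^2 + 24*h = (h + 4)*(h^3 + 5*h^2 + 6*h) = h*(h + 4)*(h^2 + 5*h + 6) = h*(h + 2)*(h + 4)*(h + 3)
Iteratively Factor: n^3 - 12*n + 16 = (n + 4)*(n^2 - 4*n + 4) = (n - 2)*(n + 4)*(n - 2)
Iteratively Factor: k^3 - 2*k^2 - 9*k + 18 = (k + 3)*(k^2 - 5*k + 6) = (k - 3)*(k + 3)*(k - 2)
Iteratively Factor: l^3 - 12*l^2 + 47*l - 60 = (l - 4)*(l^2 - 8*l + 15) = (l - 5)*(l - 4)*(l - 3)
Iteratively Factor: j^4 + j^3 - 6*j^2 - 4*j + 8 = (j + 2)*(j^3 - j^2 - 4*j + 4) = (j - 2)*(j + 2)*(j^2 + j - 2) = (j - 2)*(j - 1)*(j + 2)*(j + 2)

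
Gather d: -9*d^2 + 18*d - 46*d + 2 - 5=-9*d^2 - 28*d - 3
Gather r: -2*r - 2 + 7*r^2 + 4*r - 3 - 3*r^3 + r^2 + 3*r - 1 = -3*r^3 + 8*r^2 + 5*r - 6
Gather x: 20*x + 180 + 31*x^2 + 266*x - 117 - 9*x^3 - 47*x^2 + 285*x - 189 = -9*x^3 - 16*x^2 + 571*x - 126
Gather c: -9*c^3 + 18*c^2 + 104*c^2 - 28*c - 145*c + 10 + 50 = -9*c^3 + 122*c^2 - 173*c + 60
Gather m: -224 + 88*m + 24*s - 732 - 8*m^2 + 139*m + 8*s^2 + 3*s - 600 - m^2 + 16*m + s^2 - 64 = -9*m^2 + 243*m + 9*s^2 + 27*s - 1620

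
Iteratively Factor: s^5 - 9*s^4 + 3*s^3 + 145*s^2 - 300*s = (s)*(s^4 - 9*s^3 + 3*s^2 + 145*s - 300) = s*(s - 5)*(s^3 - 4*s^2 - 17*s + 60) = s*(s - 5)*(s + 4)*(s^2 - 8*s + 15) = s*(s - 5)*(s - 3)*(s + 4)*(s - 5)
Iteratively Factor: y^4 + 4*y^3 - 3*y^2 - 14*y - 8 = (y + 1)*(y^3 + 3*y^2 - 6*y - 8) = (y + 1)*(y + 4)*(y^2 - y - 2) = (y + 1)^2*(y + 4)*(y - 2)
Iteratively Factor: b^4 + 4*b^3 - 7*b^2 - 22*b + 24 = (b - 1)*(b^3 + 5*b^2 - 2*b - 24) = (b - 2)*(b - 1)*(b^2 + 7*b + 12) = (b - 2)*(b - 1)*(b + 3)*(b + 4)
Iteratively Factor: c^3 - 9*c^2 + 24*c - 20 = (c - 2)*(c^2 - 7*c + 10) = (c - 5)*(c - 2)*(c - 2)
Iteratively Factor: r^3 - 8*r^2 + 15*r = (r)*(r^2 - 8*r + 15) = r*(r - 5)*(r - 3)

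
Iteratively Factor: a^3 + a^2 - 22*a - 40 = (a + 2)*(a^2 - a - 20) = (a - 5)*(a + 2)*(a + 4)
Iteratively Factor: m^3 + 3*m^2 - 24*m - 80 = (m + 4)*(m^2 - m - 20) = (m + 4)^2*(m - 5)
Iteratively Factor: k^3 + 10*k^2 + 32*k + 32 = (k + 2)*(k^2 + 8*k + 16) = (k + 2)*(k + 4)*(k + 4)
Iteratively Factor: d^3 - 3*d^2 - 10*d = (d)*(d^2 - 3*d - 10) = d*(d + 2)*(d - 5)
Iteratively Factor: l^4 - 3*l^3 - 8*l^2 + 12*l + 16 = (l - 4)*(l^3 + l^2 - 4*l - 4) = (l - 4)*(l + 1)*(l^2 - 4) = (l - 4)*(l + 1)*(l + 2)*(l - 2)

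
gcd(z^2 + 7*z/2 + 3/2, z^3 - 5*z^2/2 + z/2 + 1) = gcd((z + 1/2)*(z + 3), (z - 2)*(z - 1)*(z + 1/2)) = z + 1/2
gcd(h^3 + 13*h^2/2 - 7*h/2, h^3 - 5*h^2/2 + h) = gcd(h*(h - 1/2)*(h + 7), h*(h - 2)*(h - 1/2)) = h^2 - h/2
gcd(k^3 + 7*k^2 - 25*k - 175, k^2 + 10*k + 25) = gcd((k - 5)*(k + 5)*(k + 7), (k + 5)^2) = k + 5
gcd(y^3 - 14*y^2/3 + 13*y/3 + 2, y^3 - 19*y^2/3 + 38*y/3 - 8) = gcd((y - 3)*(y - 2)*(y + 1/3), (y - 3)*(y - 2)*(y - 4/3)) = y^2 - 5*y + 6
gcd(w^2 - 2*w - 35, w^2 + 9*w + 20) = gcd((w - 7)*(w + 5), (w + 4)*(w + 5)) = w + 5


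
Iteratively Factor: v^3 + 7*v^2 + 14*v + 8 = (v + 2)*(v^2 + 5*v + 4) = (v + 1)*(v + 2)*(v + 4)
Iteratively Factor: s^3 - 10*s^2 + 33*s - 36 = (s - 3)*(s^2 - 7*s + 12) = (s - 3)^2*(s - 4)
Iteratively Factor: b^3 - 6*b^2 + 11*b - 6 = (b - 1)*(b^2 - 5*b + 6) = (b - 2)*(b - 1)*(b - 3)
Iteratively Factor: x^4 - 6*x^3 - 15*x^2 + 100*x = (x - 5)*(x^3 - x^2 - 20*x) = (x - 5)*(x + 4)*(x^2 - 5*x) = x*(x - 5)*(x + 4)*(x - 5)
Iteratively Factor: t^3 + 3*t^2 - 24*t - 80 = (t - 5)*(t^2 + 8*t + 16) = (t - 5)*(t + 4)*(t + 4)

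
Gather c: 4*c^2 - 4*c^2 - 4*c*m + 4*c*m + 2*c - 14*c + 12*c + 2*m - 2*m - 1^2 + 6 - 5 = 0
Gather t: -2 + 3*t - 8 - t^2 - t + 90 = -t^2 + 2*t + 80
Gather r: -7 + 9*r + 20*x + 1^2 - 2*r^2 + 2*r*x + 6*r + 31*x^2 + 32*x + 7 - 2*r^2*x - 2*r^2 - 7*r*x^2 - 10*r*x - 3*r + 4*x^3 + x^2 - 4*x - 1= r^2*(-2*x - 4) + r*(-7*x^2 - 8*x + 12) + 4*x^3 + 32*x^2 + 48*x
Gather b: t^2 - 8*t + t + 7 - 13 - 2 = t^2 - 7*t - 8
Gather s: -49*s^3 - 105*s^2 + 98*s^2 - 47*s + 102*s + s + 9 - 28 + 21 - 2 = -49*s^3 - 7*s^2 + 56*s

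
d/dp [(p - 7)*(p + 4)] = 2*p - 3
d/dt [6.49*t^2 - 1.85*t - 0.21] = 12.98*t - 1.85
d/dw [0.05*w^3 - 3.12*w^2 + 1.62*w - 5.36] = 0.15*w^2 - 6.24*w + 1.62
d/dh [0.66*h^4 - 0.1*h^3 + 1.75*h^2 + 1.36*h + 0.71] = 2.64*h^3 - 0.3*h^2 + 3.5*h + 1.36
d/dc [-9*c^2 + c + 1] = 1 - 18*c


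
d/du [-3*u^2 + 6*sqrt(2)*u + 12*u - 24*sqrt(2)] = -6*u + 6*sqrt(2) + 12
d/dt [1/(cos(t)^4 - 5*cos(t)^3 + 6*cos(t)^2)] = (4*cos(t)^2 - 15*cos(t) + 12)*sin(t)/((cos(t)^2 - 5*cos(t) + 6)^2*cos(t)^3)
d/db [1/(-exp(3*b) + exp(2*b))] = (3*exp(b) - 2)*exp(-2*b)/(1 - exp(b))^2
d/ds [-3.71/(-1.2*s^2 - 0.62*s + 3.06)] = (-8.904*s - 2.3002)/(1.2*s^2 + 0.62*s - 3.06)^2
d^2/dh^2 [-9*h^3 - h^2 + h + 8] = -54*h - 2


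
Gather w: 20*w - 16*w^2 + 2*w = -16*w^2 + 22*w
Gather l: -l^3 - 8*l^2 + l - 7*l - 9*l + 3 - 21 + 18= -l^3 - 8*l^2 - 15*l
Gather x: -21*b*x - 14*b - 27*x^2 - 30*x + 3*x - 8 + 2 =-14*b - 27*x^2 + x*(-21*b - 27) - 6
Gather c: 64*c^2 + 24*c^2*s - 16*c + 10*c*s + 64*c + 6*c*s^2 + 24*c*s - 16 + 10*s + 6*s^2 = c^2*(24*s + 64) + c*(6*s^2 + 34*s + 48) + 6*s^2 + 10*s - 16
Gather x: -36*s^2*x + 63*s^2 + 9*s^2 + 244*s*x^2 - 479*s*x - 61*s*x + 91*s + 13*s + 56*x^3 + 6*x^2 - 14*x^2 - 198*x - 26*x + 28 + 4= 72*s^2 + 104*s + 56*x^3 + x^2*(244*s - 8) + x*(-36*s^2 - 540*s - 224) + 32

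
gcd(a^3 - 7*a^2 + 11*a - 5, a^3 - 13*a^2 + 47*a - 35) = a^2 - 6*a + 5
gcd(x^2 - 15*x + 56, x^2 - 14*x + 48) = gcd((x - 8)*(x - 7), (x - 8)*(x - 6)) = x - 8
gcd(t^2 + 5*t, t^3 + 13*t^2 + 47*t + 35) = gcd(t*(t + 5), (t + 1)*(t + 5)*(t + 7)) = t + 5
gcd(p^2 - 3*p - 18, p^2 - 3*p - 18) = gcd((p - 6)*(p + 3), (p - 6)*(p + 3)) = p^2 - 3*p - 18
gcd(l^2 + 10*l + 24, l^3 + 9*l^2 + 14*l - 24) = l^2 + 10*l + 24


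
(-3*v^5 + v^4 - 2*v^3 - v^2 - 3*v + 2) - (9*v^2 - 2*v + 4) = -3*v^5 + v^4 - 2*v^3 - 10*v^2 - v - 2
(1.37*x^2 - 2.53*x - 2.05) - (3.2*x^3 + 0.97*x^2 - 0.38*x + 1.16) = -3.2*x^3 + 0.4*x^2 - 2.15*x - 3.21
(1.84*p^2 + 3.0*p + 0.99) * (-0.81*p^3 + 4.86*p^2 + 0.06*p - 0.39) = -1.4904*p^5 + 6.5124*p^4 + 13.8885*p^3 + 4.2738*p^2 - 1.1106*p - 0.3861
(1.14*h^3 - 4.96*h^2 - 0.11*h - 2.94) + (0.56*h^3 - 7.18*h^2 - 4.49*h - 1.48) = 1.7*h^3 - 12.14*h^2 - 4.6*h - 4.42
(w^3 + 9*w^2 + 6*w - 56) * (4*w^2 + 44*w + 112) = 4*w^5 + 80*w^4 + 532*w^3 + 1048*w^2 - 1792*w - 6272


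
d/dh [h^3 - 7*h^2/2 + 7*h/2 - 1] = 3*h^2 - 7*h + 7/2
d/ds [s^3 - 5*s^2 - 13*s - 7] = 3*s^2 - 10*s - 13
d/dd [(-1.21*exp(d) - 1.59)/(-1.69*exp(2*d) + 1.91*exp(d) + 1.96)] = (-2.0449*exp(2*d) - 5.3742*exp(d) + 0.6653)*exp(d)/(2.8561*exp(4*d) - 6.4558*exp(3*d) - 2.9767*exp(2*d) + 7.4872*exp(d) + 3.8416)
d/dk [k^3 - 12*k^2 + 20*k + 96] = 3*k^2 - 24*k + 20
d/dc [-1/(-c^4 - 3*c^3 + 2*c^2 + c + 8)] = (-4*c^3 - 9*c^2 + 4*c + 1)/(-c^4 - 3*c^3 + 2*c^2 + c + 8)^2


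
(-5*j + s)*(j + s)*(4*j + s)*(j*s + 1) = -20*j^4*s - 21*j^3*s^2 - 20*j^3 - 21*j^2*s + j*s^4 + s^3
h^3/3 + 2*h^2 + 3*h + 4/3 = (h/3 + 1/3)*(h + 1)*(h + 4)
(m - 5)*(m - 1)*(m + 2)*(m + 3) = m^4 - m^3 - 19*m^2 - 11*m + 30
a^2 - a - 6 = (a - 3)*(a + 2)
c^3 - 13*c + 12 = (c - 3)*(c - 1)*(c + 4)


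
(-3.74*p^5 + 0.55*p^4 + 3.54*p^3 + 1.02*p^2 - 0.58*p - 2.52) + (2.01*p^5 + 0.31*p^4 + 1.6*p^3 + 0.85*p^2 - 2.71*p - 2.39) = -1.73*p^5 + 0.86*p^4 + 5.14*p^3 + 1.87*p^2 - 3.29*p - 4.91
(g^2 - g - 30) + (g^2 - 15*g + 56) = 2*g^2 - 16*g + 26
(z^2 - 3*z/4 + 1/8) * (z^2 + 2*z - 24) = z^4 + 5*z^3/4 - 203*z^2/8 + 73*z/4 - 3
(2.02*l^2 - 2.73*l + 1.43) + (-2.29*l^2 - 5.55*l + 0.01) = -0.27*l^2 - 8.28*l + 1.44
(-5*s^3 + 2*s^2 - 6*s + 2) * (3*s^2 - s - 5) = -15*s^5 + 11*s^4 + 5*s^3 + 2*s^2 + 28*s - 10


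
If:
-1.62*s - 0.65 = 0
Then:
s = -0.40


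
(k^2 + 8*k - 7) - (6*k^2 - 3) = -5*k^2 + 8*k - 4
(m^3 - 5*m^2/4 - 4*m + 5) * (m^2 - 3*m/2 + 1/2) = m^5 - 11*m^4/4 - 13*m^3/8 + 83*m^2/8 - 19*m/2 + 5/2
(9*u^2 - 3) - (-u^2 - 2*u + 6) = 10*u^2 + 2*u - 9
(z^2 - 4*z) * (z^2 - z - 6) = z^4 - 5*z^3 - 2*z^2 + 24*z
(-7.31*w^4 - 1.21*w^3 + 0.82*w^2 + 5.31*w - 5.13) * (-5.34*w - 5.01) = 39.0354*w^5 + 43.0845*w^4 + 1.6833*w^3 - 32.4636*w^2 + 0.7911*w + 25.7013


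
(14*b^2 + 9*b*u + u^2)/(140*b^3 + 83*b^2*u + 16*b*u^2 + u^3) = (2*b + u)/(20*b^2 + 9*b*u + u^2)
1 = 1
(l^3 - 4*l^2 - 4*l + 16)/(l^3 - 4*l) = (l - 4)/l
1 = 1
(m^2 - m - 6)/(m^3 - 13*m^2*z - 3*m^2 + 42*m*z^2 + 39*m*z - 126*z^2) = (m + 2)/(m^2 - 13*m*z + 42*z^2)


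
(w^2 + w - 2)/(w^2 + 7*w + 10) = (w - 1)/(w + 5)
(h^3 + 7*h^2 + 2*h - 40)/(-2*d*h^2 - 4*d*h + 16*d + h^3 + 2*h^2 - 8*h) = (-h - 5)/(2*d - h)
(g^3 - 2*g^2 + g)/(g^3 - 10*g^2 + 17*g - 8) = g/(g - 8)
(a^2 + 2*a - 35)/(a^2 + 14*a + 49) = (a - 5)/(a + 7)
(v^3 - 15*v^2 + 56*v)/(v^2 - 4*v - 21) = v*(v - 8)/(v + 3)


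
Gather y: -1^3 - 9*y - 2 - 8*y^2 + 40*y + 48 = -8*y^2 + 31*y + 45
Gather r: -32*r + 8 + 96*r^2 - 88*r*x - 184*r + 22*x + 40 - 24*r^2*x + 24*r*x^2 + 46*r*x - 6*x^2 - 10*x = r^2*(96 - 24*x) + r*(24*x^2 - 42*x - 216) - 6*x^2 + 12*x + 48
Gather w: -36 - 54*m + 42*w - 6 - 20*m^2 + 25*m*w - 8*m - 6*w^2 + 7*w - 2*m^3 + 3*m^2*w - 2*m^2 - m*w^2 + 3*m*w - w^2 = -2*m^3 - 22*m^2 - 62*m + w^2*(-m - 7) + w*(3*m^2 + 28*m + 49) - 42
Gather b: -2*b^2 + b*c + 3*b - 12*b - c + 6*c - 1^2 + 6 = -2*b^2 + b*(c - 9) + 5*c + 5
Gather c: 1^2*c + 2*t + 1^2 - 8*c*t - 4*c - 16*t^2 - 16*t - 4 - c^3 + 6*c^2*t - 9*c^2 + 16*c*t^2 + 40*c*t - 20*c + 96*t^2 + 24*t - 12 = -c^3 + c^2*(6*t - 9) + c*(16*t^2 + 32*t - 23) + 80*t^2 + 10*t - 15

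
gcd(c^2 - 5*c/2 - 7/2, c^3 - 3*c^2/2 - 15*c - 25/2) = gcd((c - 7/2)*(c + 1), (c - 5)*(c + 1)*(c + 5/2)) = c + 1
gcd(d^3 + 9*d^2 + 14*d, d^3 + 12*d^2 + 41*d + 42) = d^2 + 9*d + 14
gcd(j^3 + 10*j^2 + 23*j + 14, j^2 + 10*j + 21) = j + 7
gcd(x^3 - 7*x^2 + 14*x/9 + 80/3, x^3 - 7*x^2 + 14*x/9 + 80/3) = x^3 - 7*x^2 + 14*x/9 + 80/3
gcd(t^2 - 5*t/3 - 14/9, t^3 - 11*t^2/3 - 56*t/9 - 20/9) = t + 2/3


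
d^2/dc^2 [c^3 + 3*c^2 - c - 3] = 6*c + 6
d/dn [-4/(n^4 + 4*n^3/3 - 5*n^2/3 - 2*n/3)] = 24*(6*n^3 + 6*n^2 - 5*n - 1)/(n^2*(3*n^3 + 4*n^2 - 5*n - 2)^2)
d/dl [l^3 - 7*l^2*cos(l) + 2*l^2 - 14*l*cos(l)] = 7*l^2*sin(l) + 3*l^2 - 14*sqrt(2)*l*cos(l + pi/4) + 4*l - 14*cos(l)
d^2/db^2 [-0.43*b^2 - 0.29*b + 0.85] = -0.860000000000000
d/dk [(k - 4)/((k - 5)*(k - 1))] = (-k^2 + 8*k - 19)/(k^4 - 12*k^3 + 46*k^2 - 60*k + 25)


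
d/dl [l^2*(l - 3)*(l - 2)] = l*(4*l^2 - 15*l + 12)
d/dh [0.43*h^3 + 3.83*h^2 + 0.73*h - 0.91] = 1.29*h^2 + 7.66*h + 0.73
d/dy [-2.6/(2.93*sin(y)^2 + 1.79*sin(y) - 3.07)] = (15.236*sin(y) + 4.654)*cos(y)/(2.93*sin(y)^2 + 1.79*sin(y) - 3.07)^2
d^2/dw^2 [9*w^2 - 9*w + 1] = 18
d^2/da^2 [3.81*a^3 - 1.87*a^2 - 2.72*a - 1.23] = 22.86*a - 3.74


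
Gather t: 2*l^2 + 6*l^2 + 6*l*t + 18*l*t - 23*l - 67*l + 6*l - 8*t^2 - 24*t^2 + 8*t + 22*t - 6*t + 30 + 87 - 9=8*l^2 - 84*l - 32*t^2 + t*(24*l + 24) + 108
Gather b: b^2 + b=b^2 + b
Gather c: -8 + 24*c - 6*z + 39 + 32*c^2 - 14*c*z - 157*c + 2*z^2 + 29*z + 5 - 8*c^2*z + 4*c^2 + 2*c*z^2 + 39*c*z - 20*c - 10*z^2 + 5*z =c^2*(36 - 8*z) + c*(2*z^2 + 25*z - 153) - 8*z^2 + 28*z + 36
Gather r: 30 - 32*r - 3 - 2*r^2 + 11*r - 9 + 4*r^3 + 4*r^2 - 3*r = 4*r^3 + 2*r^2 - 24*r + 18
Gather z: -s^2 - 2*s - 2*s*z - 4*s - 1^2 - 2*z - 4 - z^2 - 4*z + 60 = -s^2 - 6*s - z^2 + z*(-2*s - 6) + 55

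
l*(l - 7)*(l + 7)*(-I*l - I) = -I*l^4 - I*l^3 + 49*I*l^2 + 49*I*l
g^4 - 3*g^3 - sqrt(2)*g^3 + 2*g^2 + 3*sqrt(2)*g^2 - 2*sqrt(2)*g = g*(g - 2)*(g - 1)*(g - sqrt(2))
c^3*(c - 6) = c^4 - 6*c^3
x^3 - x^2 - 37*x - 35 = (x - 7)*(x + 1)*(x + 5)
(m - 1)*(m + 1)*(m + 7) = m^3 + 7*m^2 - m - 7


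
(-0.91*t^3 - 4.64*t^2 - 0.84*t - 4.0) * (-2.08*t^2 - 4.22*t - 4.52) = 1.8928*t^5 + 13.4914*t^4 + 25.4412*t^3 + 32.8376*t^2 + 20.6768*t + 18.08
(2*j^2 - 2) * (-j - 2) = -2*j^3 - 4*j^2 + 2*j + 4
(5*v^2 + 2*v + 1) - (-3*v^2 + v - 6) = 8*v^2 + v + 7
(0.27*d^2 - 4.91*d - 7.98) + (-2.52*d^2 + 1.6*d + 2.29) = -2.25*d^2 - 3.31*d - 5.69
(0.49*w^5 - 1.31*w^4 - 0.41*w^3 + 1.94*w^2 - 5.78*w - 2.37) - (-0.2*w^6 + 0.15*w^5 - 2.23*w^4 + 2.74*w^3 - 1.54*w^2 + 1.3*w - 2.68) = 0.2*w^6 + 0.34*w^5 + 0.92*w^4 - 3.15*w^3 + 3.48*w^2 - 7.08*w + 0.31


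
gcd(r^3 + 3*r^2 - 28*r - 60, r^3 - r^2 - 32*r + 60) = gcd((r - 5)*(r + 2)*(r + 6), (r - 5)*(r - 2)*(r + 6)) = r^2 + r - 30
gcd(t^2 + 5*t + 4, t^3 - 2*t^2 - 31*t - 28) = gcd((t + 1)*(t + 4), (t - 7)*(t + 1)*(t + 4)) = t^2 + 5*t + 4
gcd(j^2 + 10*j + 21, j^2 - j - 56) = j + 7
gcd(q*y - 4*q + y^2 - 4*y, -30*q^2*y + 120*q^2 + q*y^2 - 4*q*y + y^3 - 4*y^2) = y - 4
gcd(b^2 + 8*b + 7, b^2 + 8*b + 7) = b^2 + 8*b + 7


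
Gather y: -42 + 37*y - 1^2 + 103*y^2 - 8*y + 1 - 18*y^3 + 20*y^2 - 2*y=-18*y^3 + 123*y^2 + 27*y - 42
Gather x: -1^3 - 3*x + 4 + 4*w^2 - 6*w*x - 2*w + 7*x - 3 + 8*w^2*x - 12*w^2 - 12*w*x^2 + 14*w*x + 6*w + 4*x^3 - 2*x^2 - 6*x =-8*w^2 + 4*w + 4*x^3 + x^2*(-12*w - 2) + x*(8*w^2 + 8*w - 2)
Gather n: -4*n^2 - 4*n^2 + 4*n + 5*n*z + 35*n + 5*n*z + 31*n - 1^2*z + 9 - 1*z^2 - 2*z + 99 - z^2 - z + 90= -8*n^2 + n*(10*z + 70) - 2*z^2 - 4*z + 198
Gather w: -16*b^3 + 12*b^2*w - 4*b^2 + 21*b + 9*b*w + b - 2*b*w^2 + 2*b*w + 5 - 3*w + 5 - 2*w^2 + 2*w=-16*b^3 - 4*b^2 + 22*b + w^2*(-2*b - 2) + w*(12*b^2 + 11*b - 1) + 10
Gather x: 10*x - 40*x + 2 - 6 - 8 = -30*x - 12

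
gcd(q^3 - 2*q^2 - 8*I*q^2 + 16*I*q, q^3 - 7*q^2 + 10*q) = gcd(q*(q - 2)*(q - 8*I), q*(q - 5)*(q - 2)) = q^2 - 2*q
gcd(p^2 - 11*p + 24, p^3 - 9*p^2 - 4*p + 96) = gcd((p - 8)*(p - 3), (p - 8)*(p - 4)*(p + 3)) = p - 8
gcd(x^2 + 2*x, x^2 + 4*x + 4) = x + 2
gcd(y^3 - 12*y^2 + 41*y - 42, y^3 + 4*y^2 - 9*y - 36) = y - 3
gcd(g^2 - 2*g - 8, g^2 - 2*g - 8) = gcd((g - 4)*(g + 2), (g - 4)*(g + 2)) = g^2 - 2*g - 8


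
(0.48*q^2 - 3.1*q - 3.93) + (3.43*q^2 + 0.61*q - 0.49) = 3.91*q^2 - 2.49*q - 4.42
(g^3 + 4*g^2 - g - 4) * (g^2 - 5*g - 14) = g^5 - g^4 - 35*g^3 - 55*g^2 + 34*g + 56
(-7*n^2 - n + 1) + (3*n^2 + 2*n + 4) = -4*n^2 + n + 5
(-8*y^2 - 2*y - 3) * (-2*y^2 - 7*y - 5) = 16*y^4 + 60*y^3 + 60*y^2 + 31*y + 15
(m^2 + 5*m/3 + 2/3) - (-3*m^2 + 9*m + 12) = 4*m^2 - 22*m/3 - 34/3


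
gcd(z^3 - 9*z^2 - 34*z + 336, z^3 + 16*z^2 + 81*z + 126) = z + 6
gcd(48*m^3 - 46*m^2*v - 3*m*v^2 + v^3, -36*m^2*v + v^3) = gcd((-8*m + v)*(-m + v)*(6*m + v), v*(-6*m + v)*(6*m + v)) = 6*m + v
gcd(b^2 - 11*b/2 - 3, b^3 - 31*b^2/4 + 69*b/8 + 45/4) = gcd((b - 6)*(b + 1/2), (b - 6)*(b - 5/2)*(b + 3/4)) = b - 6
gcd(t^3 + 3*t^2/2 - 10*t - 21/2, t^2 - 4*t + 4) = 1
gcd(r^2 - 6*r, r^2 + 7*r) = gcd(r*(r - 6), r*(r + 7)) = r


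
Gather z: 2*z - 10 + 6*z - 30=8*z - 40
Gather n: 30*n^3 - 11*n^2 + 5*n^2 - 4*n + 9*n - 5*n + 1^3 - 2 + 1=30*n^3 - 6*n^2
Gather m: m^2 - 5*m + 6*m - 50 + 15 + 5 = m^2 + m - 30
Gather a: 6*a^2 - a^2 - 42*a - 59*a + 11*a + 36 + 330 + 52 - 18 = 5*a^2 - 90*a + 400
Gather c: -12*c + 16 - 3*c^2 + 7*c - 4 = -3*c^2 - 5*c + 12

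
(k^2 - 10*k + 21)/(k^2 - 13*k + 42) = (k - 3)/(k - 6)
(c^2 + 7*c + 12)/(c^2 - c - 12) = (c + 4)/(c - 4)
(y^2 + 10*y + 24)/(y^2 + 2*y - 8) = (y + 6)/(y - 2)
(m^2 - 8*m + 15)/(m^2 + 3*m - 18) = (m - 5)/(m + 6)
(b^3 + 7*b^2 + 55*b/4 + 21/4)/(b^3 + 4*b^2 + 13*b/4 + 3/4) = (2*b + 7)/(2*b + 1)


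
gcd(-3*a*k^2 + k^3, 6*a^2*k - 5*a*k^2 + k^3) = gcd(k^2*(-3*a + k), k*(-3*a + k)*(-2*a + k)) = 3*a*k - k^2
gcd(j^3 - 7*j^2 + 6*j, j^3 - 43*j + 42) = j^2 - 7*j + 6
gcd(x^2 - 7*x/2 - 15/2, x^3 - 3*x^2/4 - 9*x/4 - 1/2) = 1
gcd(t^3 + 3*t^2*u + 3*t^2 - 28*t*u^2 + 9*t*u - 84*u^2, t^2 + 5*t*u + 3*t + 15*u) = t + 3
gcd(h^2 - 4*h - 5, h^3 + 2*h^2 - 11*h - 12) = h + 1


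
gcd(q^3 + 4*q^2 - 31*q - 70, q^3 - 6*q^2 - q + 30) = q^2 - 3*q - 10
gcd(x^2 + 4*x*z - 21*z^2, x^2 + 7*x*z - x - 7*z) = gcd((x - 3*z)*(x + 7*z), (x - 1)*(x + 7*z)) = x + 7*z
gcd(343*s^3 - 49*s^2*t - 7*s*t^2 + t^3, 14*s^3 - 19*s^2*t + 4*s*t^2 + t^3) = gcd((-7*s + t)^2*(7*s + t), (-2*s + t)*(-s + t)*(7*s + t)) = 7*s + t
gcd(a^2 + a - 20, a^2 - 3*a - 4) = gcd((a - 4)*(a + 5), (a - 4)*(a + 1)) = a - 4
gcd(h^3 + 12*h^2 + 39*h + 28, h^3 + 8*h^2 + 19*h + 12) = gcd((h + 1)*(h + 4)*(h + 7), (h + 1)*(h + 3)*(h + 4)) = h^2 + 5*h + 4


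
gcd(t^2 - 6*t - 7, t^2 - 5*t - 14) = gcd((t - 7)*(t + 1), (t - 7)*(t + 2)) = t - 7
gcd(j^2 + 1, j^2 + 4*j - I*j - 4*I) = j - I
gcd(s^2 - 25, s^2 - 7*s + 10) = s - 5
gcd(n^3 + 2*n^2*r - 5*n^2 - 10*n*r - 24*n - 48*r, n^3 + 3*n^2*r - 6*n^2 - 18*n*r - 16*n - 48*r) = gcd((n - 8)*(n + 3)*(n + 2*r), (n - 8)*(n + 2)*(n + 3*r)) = n - 8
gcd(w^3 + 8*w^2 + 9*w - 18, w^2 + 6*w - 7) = w - 1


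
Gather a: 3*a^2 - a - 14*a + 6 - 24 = 3*a^2 - 15*a - 18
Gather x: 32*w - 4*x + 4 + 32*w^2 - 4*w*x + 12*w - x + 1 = 32*w^2 + 44*w + x*(-4*w - 5) + 5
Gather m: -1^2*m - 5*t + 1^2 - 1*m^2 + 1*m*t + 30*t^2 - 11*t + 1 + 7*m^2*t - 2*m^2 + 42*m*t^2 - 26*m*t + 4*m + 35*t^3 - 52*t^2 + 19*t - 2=m^2*(7*t - 3) + m*(42*t^2 - 25*t + 3) + 35*t^3 - 22*t^2 + 3*t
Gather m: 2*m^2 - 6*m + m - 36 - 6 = 2*m^2 - 5*m - 42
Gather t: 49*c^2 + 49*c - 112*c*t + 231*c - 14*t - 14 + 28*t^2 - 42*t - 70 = 49*c^2 + 280*c + 28*t^2 + t*(-112*c - 56) - 84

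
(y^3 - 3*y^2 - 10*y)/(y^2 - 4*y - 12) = y*(y - 5)/(y - 6)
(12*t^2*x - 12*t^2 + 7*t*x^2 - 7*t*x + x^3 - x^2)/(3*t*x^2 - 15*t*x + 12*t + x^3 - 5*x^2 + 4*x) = (4*t + x)/(x - 4)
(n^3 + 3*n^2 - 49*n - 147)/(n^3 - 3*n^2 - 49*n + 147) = (n + 3)/(n - 3)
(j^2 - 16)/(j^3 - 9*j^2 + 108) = (j^2 - 16)/(j^3 - 9*j^2 + 108)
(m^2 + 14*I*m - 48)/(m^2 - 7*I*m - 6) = (-m^2 - 14*I*m + 48)/(-m^2 + 7*I*m + 6)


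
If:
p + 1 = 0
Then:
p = -1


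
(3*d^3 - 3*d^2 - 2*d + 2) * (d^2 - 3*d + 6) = 3*d^5 - 12*d^4 + 25*d^3 - 10*d^2 - 18*d + 12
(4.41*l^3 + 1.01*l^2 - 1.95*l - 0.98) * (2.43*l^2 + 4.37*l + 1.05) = 10.7163*l^5 + 21.726*l^4 + 4.3057*l^3 - 9.8424*l^2 - 6.3301*l - 1.029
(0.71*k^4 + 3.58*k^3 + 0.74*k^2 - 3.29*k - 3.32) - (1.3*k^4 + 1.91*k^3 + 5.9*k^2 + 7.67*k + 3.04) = -0.59*k^4 + 1.67*k^3 - 5.16*k^2 - 10.96*k - 6.36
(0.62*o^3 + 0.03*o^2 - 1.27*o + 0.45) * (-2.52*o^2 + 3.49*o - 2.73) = -1.5624*o^5 + 2.0882*o^4 + 1.6125*o^3 - 5.6482*o^2 + 5.0376*o - 1.2285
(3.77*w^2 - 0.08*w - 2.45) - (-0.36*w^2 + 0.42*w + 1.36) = 4.13*w^2 - 0.5*w - 3.81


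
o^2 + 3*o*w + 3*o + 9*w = (o + 3)*(o + 3*w)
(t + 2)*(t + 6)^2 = t^3 + 14*t^2 + 60*t + 72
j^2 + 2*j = j*(j + 2)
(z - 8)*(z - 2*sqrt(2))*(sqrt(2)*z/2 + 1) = sqrt(2)*z^3/2 - 4*sqrt(2)*z^2 - z^2 - 2*sqrt(2)*z + 8*z + 16*sqrt(2)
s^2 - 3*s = s*(s - 3)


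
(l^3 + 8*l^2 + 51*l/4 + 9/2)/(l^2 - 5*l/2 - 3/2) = (l^2 + 15*l/2 + 9)/(l - 3)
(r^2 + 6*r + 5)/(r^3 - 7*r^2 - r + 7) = (r + 5)/(r^2 - 8*r + 7)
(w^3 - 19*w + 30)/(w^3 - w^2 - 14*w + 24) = (w + 5)/(w + 4)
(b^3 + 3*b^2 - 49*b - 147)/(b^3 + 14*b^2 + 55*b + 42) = (b^2 - 4*b - 21)/(b^2 + 7*b + 6)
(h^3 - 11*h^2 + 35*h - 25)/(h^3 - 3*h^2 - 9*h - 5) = (h^2 - 6*h + 5)/(h^2 + 2*h + 1)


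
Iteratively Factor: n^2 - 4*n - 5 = (n + 1)*(n - 5)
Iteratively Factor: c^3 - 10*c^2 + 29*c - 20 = (c - 5)*(c^2 - 5*c + 4) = (c - 5)*(c - 4)*(c - 1)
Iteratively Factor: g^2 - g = (g - 1)*(g)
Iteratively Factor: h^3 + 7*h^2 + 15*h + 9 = (h + 3)*(h^2 + 4*h + 3) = (h + 1)*(h + 3)*(h + 3)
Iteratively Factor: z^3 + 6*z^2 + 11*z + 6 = (z + 2)*(z^2 + 4*z + 3) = (z + 2)*(z + 3)*(z + 1)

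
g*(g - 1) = g^2 - g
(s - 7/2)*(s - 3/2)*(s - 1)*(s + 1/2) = s^4 - 11*s^3/2 + 29*s^2/4 - s/8 - 21/8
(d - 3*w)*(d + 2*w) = d^2 - d*w - 6*w^2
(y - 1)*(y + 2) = y^2 + y - 2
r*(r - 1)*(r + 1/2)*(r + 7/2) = r^4 + 3*r^3 - 9*r^2/4 - 7*r/4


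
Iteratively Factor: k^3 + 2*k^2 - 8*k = (k - 2)*(k^2 + 4*k) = (k - 2)*(k + 4)*(k)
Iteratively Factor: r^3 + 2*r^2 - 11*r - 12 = (r + 4)*(r^2 - 2*r - 3) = (r - 3)*(r + 4)*(r + 1)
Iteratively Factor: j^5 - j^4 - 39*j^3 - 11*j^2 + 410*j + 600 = (j - 5)*(j^4 + 4*j^3 - 19*j^2 - 106*j - 120) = (j - 5)^2*(j^3 + 9*j^2 + 26*j + 24) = (j - 5)^2*(j + 2)*(j^2 + 7*j + 12) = (j - 5)^2*(j + 2)*(j + 4)*(j + 3)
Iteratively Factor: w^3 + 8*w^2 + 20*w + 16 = (w + 2)*(w^2 + 6*w + 8) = (w + 2)^2*(w + 4)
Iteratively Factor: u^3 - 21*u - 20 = (u + 4)*(u^2 - 4*u - 5) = (u - 5)*(u + 4)*(u + 1)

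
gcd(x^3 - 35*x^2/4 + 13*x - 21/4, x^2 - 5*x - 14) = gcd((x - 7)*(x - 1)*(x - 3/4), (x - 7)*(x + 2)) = x - 7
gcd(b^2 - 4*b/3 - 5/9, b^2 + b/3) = b + 1/3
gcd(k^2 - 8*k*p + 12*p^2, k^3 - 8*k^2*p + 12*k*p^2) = k^2 - 8*k*p + 12*p^2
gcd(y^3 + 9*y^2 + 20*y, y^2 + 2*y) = y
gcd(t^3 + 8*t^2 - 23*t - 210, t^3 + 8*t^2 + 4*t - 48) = t + 6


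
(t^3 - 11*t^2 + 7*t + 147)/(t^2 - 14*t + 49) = t + 3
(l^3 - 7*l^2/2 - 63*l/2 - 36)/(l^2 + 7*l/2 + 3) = (l^2 - 5*l - 24)/(l + 2)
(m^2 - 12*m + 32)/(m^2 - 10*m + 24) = (m - 8)/(m - 6)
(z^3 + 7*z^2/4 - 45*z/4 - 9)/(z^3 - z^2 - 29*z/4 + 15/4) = (4*z^2 + 19*z + 12)/(4*z^2 + 8*z - 5)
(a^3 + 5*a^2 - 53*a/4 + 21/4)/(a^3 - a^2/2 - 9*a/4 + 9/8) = 2*(a + 7)/(2*a + 3)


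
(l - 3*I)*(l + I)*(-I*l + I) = -I*l^3 - 2*l^2 + I*l^2 + 2*l - 3*I*l + 3*I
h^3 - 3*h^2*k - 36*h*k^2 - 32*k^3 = (h - 8*k)*(h + k)*(h + 4*k)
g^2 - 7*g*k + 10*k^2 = (g - 5*k)*(g - 2*k)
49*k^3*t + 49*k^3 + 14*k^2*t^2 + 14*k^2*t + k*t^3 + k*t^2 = (7*k + t)^2*(k*t + k)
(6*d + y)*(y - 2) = 6*d*y - 12*d + y^2 - 2*y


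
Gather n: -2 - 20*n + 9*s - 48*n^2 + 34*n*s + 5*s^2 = -48*n^2 + n*(34*s - 20) + 5*s^2 + 9*s - 2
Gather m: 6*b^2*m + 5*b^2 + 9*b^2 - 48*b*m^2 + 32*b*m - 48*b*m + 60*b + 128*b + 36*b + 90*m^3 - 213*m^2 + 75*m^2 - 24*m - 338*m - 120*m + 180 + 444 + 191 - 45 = 14*b^2 + 224*b + 90*m^3 + m^2*(-48*b - 138) + m*(6*b^2 - 16*b - 482) + 770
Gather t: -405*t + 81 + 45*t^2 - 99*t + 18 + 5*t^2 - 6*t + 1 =50*t^2 - 510*t + 100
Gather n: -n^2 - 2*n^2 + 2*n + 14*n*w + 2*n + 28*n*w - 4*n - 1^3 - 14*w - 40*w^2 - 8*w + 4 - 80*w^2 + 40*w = -3*n^2 + 42*n*w - 120*w^2 + 18*w + 3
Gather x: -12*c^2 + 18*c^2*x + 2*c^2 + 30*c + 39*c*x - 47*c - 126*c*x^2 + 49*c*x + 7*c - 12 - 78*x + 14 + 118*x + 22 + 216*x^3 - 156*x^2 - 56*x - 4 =-10*c^2 - 10*c + 216*x^3 + x^2*(-126*c - 156) + x*(18*c^2 + 88*c - 16) + 20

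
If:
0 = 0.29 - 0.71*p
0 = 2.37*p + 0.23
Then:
No Solution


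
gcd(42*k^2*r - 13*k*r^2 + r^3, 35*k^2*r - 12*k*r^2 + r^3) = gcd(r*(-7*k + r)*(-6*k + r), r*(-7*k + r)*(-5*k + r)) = -7*k*r + r^2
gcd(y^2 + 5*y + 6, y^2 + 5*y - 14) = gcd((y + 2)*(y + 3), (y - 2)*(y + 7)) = 1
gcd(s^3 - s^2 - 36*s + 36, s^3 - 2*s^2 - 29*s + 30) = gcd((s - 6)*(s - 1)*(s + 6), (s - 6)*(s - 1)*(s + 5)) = s^2 - 7*s + 6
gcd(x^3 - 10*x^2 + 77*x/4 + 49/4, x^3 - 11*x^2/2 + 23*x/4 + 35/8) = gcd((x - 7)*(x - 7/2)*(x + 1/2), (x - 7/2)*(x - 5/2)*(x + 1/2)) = x^2 - 3*x - 7/4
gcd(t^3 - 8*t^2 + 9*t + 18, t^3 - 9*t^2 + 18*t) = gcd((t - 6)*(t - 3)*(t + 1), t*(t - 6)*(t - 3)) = t^2 - 9*t + 18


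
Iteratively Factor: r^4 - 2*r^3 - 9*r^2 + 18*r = (r + 3)*(r^3 - 5*r^2 + 6*r) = (r - 2)*(r + 3)*(r^2 - 3*r) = (r - 3)*(r - 2)*(r + 3)*(r)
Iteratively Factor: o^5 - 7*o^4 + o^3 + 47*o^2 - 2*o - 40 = (o - 1)*(o^4 - 6*o^3 - 5*o^2 + 42*o + 40) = (o - 4)*(o - 1)*(o^3 - 2*o^2 - 13*o - 10) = (o - 4)*(o - 1)*(o + 1)*(o^2 - 3*o - 10) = (o - 5)*(o - 4)*(o - 1)*(o + 1)*(o + 2)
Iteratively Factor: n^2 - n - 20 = (n + 4)*(n - 5)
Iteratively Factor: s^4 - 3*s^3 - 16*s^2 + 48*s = (s + 4)*(s^3 - 7*s^2 + 12*s) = (s - 4)*(s + 4)*(s^2 - 3*s) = s*(s - 4)*(s + 4)*(s - 3)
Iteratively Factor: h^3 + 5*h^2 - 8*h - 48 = (h + 4)*(h^2 + h - 12) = (h - 3)*(h + 4)*(h + 4)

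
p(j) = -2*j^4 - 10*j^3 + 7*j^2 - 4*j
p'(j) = -8*j^3 - 30*j^2 + 14*j - 4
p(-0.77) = 11.09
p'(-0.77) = -28.91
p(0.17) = -0.53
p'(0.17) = -2.53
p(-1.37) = 37.29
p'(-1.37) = -58.92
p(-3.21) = 203.38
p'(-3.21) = -93.45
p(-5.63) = 19.55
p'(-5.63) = 393.90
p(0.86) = -5.72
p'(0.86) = -19.24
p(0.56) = -2.00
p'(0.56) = -6.97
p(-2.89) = 171.89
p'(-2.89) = -101.92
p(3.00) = -381.00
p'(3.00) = -448.00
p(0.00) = 0.00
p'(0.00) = -4.00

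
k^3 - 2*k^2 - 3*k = k*(k - 3)*(k + 1)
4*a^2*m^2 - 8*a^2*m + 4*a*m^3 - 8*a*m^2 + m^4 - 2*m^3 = m*(2*a + m)^2*(m - 2)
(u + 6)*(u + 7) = u^2 + 13*u + 42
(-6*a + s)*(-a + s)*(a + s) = 6*a^3 - a^2*s - 6*a*s^2 + s^3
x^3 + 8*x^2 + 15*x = x*(x + 3)*(x + 5)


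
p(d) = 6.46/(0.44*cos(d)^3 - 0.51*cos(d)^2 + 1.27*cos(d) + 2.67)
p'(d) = 6.46*(1.32*sin(d)*cos(d)^2 - 1.02*sin(d)*cos(d) + 1.27*sin(d))/(0.44*cos(d)^3 - 0.51*cos(d)^2 + 1.27*cos(d) + 2.67)^2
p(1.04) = 1.99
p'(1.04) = 0.58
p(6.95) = 1.81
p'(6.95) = 0.40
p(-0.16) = 1.68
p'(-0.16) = -0.11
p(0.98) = 1.96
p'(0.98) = 0.55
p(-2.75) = 9.06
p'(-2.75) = -16.20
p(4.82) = 2.31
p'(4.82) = -0.96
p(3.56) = 8.64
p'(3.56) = -15.50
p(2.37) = 4.84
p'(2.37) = 6.77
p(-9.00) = 8.54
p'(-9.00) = -15.32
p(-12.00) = 1.77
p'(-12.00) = 0.35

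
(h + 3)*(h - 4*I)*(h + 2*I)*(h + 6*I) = h^4 + 3*h^3 + 4*I*h^3 + 20*h^2 + 12*I*h^2 + 60*h + 48*I*h + 144*I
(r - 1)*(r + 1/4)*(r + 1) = r^3 + r^2/4 - r - 1/4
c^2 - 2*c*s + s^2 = (-c + s)^2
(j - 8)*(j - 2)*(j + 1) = j^3 - 9*j^2 + 6*j + 16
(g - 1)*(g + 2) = g^2 + g - 2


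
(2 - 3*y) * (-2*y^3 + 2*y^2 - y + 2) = 6*y^4 - 10*y^3 + 7*y^2 - 8*y + 4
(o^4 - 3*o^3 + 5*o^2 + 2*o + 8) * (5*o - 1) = 5*o^5 - 16*o^4 + 28*o^3 + 5*o^2 + 38*o - 8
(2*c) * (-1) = -2*c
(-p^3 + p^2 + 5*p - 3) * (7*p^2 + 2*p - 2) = -7*p^5 + 5*p^4 + 39*p^3 - 13*p^2 - 16*p + 6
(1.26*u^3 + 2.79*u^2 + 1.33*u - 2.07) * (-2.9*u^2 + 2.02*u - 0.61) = -3.654*u^5 - 5.5458*u^4 + 1.0102*u^3 + 6.9877*u^2 - 4.9927*u + 1.2627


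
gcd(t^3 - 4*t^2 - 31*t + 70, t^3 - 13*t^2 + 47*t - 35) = t - 7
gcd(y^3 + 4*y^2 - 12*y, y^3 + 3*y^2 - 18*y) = y^2 + 6*y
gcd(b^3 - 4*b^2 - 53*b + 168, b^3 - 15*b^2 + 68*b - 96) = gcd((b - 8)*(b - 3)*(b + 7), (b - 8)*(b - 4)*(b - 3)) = b^2 - 11*b + 24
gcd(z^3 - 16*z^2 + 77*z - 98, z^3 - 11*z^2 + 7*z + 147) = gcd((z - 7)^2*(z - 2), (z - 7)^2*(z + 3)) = z^2 - 14*z + 49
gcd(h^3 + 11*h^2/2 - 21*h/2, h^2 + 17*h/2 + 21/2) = h + 7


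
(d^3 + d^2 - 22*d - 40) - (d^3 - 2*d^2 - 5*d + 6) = 3*d^2 - 17*d - 46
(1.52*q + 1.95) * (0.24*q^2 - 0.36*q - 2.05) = 0.3648*q^3 - 0.0792*q^2 - 3.818*q - 3.9975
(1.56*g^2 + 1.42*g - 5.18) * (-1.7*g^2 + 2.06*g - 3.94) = -2.652*g^4 + 0.7996*g^3 + 5.5848*g^2 - 16.2656*g + 20.4092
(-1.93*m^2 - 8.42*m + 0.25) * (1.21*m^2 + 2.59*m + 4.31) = -2.3353*m^4 - 15.1869*m^3 - 29.8236*m^2 - 35.6427*m + 1.0775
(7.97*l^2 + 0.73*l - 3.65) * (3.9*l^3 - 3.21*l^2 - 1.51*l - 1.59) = 31.083*l^5 - 22.7367*l^4 - 28.613*l^3 - 2.0581*l^2 + 4.3508*l + 5.8035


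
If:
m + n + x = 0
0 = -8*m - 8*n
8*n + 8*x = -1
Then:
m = 1/8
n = -1/8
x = 0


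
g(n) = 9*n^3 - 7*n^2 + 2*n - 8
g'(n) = 27*n^2 - 14*n + 2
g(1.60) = 14.14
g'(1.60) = 48.72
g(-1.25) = -39.02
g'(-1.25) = 61.69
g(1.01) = -3.85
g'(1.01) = 15.40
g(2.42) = 83.40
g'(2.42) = 126.24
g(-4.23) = -822.89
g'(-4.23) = 544.33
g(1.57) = 12.71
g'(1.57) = 46.57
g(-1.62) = -67.87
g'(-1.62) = 95.54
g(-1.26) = -39.64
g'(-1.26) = 62.51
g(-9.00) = -7154.00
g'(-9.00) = 2315.00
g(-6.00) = -2216.00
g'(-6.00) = 1058.00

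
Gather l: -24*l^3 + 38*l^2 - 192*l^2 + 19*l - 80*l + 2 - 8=-24*l^3 - 154*l^2 - 61*l - 6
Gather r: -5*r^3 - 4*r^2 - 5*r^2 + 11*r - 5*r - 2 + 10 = -5*r^3 - 9*r^2 + 6*r + 8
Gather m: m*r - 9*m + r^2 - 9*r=m*(r - 9) + r^2 - 9*r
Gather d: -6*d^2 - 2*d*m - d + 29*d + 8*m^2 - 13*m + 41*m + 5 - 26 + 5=-6*d^2 + d*(28 - 2*m) + 8*m^2 + 28*m - 16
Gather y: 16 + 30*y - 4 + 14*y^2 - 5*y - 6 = 14*y^2 + 25*y + 6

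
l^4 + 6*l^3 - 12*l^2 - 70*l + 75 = (l - 3)*(l - 1)*(l + 5)^2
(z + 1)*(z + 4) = z^2 + 5*z + 4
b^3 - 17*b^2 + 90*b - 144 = (b - 8)*(b - 6)*(b - 3)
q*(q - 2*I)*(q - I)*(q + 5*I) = q^4 + 2*I*q^3 + 13*q^2 - 10*I*q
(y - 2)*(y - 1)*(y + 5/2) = y^3 - y^2/2 - 11*y/2 + 5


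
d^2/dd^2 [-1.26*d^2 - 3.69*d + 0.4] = -2.52000000000000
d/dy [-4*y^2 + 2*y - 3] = 2 - 8*y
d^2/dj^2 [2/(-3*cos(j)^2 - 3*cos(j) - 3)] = 2*(4*sin(j)^4 + sin(j)^2 - 19*cos(j)/4 + 3*cos(3*j)/4 - 5)/(3*(-sin(j)^2 + cos(j) + 2)^3)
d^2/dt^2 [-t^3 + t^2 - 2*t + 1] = 2 - 6*t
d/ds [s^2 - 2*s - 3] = 2*s - 2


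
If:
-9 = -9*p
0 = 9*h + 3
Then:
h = -1/3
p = 1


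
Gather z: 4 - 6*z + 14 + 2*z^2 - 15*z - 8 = 2*z^2 - 21*z + 10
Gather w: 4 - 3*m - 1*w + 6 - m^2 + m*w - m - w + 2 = -m^2 - 4*m + w*(m - 2) + 12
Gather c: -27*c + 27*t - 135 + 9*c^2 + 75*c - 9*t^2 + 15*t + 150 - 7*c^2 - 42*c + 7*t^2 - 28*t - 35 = 2*c^2 + 6*c - 2*t^2 + 14*t - 20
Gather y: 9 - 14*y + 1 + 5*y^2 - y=5*y^2 - 15*y + 10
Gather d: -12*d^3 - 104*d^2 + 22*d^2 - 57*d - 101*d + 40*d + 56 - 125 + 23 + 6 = -12*d^3 - 82*d^2 - 118*d - 40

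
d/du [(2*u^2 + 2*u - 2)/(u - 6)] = 2*(u^2 - 12*u - 5)/(u^2 - 12*u + 36)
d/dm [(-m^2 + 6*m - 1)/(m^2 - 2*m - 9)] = 4*(-m^2 + 5*m - 14)/(m^4 - 4*m^3 - 14*m^2 + 36*m + 81)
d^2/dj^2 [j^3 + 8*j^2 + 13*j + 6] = 6*j + 16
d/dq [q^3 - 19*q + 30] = 3*q^2 - 19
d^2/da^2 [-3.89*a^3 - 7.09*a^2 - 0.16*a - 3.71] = -23.34*a - 14.18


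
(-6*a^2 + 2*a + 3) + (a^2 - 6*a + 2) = -5*a^2 - 4*a + 5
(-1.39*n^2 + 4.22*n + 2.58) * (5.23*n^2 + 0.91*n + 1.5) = -7.2697*n^4 + 20.8057*n^3 + 15.2486*n^2 + 8.6778*n + 3.87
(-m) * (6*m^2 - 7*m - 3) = -6*m^3 + 7*m^2 + 3*m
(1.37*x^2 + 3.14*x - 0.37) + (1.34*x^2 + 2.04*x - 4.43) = 2.71*x^2 + 5.18*x - 4.8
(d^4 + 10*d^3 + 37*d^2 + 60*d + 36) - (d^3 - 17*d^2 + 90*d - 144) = d^4 + 9*d^3 + 54*d^2 - 30*d + 180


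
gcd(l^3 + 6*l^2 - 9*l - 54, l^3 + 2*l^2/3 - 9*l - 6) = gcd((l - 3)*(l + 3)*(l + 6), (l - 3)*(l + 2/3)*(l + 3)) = l^2 - 9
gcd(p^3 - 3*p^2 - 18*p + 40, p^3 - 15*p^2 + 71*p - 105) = p - 5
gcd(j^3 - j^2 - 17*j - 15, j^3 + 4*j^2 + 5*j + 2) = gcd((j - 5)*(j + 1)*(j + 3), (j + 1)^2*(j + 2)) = j + 1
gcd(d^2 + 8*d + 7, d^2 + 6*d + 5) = d + 1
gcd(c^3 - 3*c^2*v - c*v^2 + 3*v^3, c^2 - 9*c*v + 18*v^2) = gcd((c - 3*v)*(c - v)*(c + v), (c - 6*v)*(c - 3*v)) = -c + 3*v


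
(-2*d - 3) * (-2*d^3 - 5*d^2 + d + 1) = 4*d^4 + 16*d^3 + 13*d^2 - 5*d - 3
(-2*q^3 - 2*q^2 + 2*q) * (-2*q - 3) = 4*q^4 + 10*q^3 + 2*q^2 - 6*q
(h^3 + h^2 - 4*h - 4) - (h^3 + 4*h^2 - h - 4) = -3*h^2 - 3*h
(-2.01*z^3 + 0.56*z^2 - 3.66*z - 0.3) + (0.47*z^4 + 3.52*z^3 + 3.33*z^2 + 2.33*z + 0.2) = 0.47*z^4 + 1.51*z^3 + 3.89*z^2 - 1.33*z - 0.1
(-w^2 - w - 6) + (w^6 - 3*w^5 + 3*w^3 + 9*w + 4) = w^6 - 3*w^5 + 3*w^3 - w^2 + 8*w - 2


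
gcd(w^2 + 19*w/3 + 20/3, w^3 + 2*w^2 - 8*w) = 1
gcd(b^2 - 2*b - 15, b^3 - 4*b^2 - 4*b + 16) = 1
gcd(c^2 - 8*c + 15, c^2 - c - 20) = c - 5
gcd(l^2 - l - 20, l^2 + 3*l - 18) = 1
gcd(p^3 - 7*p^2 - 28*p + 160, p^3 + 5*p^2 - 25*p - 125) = p + 5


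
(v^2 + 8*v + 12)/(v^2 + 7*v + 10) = (v + 6)/(v + 5)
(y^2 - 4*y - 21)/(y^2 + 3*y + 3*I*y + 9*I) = (y - 7)/(y + 3*I)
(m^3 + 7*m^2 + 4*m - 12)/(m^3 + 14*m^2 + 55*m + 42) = (m^2 + m - 2)/(m^2 + 8*m + 7)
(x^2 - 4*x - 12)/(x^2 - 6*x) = (x + 2)/x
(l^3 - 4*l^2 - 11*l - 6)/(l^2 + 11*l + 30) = (l^3 - 4*l^2 - 11*l - 6)/(l^2 + 11*l + 30)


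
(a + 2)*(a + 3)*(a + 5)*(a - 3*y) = a^4 - 3*a^3*y + 10*a^3 - 30*a^2*y + 31*a^2 - 93*a*y + 30*a - 90*y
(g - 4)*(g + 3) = g^2 - g - 12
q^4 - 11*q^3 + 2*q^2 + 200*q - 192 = (q - 8)*(q - 6)*(q - 1)*(q + 4)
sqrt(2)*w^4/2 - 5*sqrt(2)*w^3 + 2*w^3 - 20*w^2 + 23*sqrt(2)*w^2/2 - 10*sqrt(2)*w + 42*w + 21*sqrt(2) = (w - 7)*(w - 3)*(w + sqrt(2))*(sqrt(2)*w/2 + 1)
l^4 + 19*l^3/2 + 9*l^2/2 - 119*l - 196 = (l - 7/2)*(l + 2)*(l + 4)*(l + 7)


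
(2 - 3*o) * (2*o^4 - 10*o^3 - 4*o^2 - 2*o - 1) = -6*o^5 + 34*o^4 - 8*o^3 - 2*o^2 - o - 2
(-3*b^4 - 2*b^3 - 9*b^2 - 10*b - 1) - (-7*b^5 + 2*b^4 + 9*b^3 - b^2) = 7*b^5 - 5*b^4 - 11*b^3 - 8*b^2 - 10*b - 1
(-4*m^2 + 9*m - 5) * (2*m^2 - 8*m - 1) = -8*m^4 + 50*m^3 - 78*m^2 + 31*m + 5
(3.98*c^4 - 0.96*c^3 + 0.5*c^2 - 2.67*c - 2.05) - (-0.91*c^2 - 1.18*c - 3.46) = 3.98*c^4 - 0.96*c^3 + 1.41*c^2 - 1.49*c + 1.41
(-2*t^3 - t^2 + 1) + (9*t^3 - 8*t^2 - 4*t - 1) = 7*t^3 - 9*t^2 - 4*t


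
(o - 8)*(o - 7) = o^2 - 15*o + 56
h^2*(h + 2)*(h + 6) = h^4 + 8*h^3 + 12*h^2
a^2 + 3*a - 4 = (a - 1)*(a + 4)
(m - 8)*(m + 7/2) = m^2 - 9*m/2 - 28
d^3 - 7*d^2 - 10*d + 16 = (d - 8)*(d - 1)*(d + 2)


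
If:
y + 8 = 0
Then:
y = -8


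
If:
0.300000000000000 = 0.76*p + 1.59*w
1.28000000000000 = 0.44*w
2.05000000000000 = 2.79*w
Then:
No Solution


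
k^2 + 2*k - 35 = (k - 5)*(k + 7)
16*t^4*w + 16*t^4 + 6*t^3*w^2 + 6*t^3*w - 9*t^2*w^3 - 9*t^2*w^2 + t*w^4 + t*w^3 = (-8*t + w)*(-2*t + w)*(t + w)*(t*w + t)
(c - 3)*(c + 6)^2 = c^3 + 9*c^2 - 108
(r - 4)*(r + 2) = r^2 - 2*r - 8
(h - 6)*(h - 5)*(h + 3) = h^3 - 8*h^2 - 3*h + 90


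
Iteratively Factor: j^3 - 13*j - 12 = (j - 4)*(j^2 + 4*j + 3) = (j - 4)*(j + 3)*(j + 1)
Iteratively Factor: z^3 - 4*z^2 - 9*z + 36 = (z - 3)*(z^2 - z - 12) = (z - 3)*(z + 3)*(z - 4)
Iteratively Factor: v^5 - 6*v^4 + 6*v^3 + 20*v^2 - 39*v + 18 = (v - 1)*(v^4 - 5*v^3 + v^2 + 21*v - 18) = (v - 3)*(v - 1)*(v^3 - 2*v^2 - 5*v + 6) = (v - 3)*(v - 1)*(v + 2)*(v^2 - 4*v + 3) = (v - 3)*(v - 1)^2*(v + 2)*(v - 3)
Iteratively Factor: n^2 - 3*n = (n)*(n - 3)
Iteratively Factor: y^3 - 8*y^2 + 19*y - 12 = (y - 1)*(y^2 - 7*y + 12) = (y - 3)*(y - 1)*(y - 4)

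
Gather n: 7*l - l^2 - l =-l^2 + 6*l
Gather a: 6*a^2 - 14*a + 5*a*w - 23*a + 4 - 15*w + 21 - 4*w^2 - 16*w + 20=6*a^2 + a*(5*w - 37) - 4*w^2 - 31*w + 45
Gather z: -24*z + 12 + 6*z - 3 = 9 - 18*z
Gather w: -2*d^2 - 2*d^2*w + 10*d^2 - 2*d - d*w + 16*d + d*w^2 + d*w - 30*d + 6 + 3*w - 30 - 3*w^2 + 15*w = 8*d^2 - 16*d + w^2*(d - 3) + w*(18 - 2*d^2) - 24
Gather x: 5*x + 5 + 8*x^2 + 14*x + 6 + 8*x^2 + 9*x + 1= 16*x^2 + 28*x + 12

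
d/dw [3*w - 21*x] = 3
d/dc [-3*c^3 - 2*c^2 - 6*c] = -9*c^2 - 4*c - 6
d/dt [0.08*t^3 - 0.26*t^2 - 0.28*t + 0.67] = 0.24*t^2 - 0.52*t - 0.28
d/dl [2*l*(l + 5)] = 4*l + 10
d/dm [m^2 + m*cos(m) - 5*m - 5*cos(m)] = -m*sin(m) + 2*m + 5*sin(m) + cos(m) - 5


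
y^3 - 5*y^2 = y^2*(y - 5)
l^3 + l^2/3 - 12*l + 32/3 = (l - 8/3)*(l - 1)*(l + 4)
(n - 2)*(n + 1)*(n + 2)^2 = n^4 + 3*n^3 - 2*n^2 - 12*n - 8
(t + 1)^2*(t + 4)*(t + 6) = t^4 + 12*t^3 + 45*t^2 + 58*t + 24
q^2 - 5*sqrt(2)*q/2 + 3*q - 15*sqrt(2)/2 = (q + 3)*(q - 5*sqrt(2)/2)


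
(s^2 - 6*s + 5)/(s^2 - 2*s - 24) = (-s^2 + 6*s - 5)/(-s^2 + 2*s + 24)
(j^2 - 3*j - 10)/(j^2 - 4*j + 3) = (j^2 - 3*j - 10)/(j^2 - 4*j + 3)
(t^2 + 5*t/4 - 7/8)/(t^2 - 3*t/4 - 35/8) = (2*t - 1)/(2*t - 5)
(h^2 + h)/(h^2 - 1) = h/(h - 1)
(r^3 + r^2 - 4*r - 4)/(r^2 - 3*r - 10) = (r^2 - r - 2)/(r - 5)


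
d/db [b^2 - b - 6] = 2*b - 1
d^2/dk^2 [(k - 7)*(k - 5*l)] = 2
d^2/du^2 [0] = 0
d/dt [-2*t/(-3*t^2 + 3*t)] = -2/(3*(t - 1)^2)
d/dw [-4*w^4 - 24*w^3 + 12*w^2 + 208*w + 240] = -16*w^3 - 72*w^2 + 24*w + 208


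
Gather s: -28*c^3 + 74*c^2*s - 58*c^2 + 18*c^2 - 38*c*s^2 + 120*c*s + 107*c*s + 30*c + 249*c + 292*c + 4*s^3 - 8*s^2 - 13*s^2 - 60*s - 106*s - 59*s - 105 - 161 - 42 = -28*c^3 - 40*c^2 + 571*c + 4*s^3 + s^2*(-38*c - 21) + s*(74*c^2 + 227*c - 225) - 308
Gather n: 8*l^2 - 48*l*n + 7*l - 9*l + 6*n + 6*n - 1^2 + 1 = 8*l^2 - 2*l + n*(12 - 48*l)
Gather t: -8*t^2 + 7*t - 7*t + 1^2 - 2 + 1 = -8*t^2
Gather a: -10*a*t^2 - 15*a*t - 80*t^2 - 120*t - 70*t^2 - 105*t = a*(-10*t^2 - 15*t) - 150*t^2 - 225*t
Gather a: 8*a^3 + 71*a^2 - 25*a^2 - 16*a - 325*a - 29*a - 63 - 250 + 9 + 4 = 8*a^3 + 46*a^2 - 370*a - 300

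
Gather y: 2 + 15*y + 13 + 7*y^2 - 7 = 7*y^2 + 15*y + 8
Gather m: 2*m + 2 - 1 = 2*m + 1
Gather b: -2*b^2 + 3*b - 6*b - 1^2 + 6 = -2*b^2 - 3*b + 5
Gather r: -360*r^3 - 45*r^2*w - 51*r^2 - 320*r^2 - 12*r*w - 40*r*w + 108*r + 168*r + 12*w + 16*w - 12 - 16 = -360*r^3 + r^2*(-45*w - 371) + r*(276 - 52*w) + 28*w - 28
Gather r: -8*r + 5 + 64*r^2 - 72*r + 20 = 64*r^2 - 80*r + 25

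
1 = 1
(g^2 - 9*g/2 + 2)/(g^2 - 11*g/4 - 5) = 2*(2*g - 1)/(4*g + 5)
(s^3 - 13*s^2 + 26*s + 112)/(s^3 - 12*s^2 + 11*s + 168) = (s + 2)/(s + 3)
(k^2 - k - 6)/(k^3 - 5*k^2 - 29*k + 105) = (k + 2)/(k^2 - 2*k - 35)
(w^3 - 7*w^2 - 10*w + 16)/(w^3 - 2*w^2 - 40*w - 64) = (w - 1)/(w + 4)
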